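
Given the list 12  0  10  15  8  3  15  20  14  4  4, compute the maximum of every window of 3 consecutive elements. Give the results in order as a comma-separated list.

12, 15, 15, 15, 15, 20, 20, 20, 14

Sliding a size-3 window across the 11 values:
[12, 0, 10] → max 12
[0, 10, 15] → max 15
[10, 15, 8] → max 15
[15, 8, 3] → max 15
[8, 3, 15] → max 15
[3, 15, 20] → max 20
[15, 20, 14] → max 20
[20, 14, 4] → max 20
[14, 4, 4] → max 14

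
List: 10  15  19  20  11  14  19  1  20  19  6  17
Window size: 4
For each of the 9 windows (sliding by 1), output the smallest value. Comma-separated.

10, 11, 11, 11, 1, 1, 1, 1, 6

(10, 15, 19, 20) → min 10
(15, 19, 20, 11) → min 11
(19, 20, 11, 14) → min 11
(20, 11, 14, 19) → min 11
(11, 14, 19, 1) → min 1
(14, 19, 1, 20) → min 1
(19, 1, 20, 19) → min 1
(1, 20, 19, 6) → min 1
(20, 19, 6, 17) → min 6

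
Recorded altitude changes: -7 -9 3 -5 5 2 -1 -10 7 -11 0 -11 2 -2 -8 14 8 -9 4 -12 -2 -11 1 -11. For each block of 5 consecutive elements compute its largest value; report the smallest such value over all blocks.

(-7, -9, 3, -5, 5) → max 5
(-9, 3, -5, 5, 2) → max 5
(3, -5, 5, 2, -1) → max 5
(-5, 5, 2, -1, -10) → max 5
(5, 2, -1, -10, 7) → max 7
(2, -1, -10, 7, -11) → max 7
(-1, -10, 7, -11, 0) → max 7
(-10, 7, -11, 0, -11) → max 7
(7, -11, 0, -11, 2) → max 7
(-11, 0, -11, 2, -2) → max 2
(0, -11, 2, -2, -8) → max 2
(-11, 2, -2, -8, 14) → max 14
(2, -2, -8, 14, 8) → max 14
(-2, -8, 14, 8, -9) → max 14
(-8, 14, 8, -9, 4) → max 14
(14, 8, -9, 4, -12) → max 14
(8, -9, 4, -12, -2) → max 8
(-9, 4, -12, -2, -11) → max 4
(4, -12, -2, -11, 1) → max 4
(-12, -2, -11, 1, -11) → max 1
Smallest of these is 1.

1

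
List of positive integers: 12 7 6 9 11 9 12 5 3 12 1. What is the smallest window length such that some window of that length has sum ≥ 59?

7

add 12: running sum 12 < 59
add 7: running sum 19 < 59
add 6: running sum 25 < 59
add 9: running sum 34 < 59
add 11: running sum 45 < 59
add 9: running sum 54 < 59
end 6: [12, 7, 6, 9, 11, 9, 12] sum 66, len 7
end 7: [7, 6, 9, 11, 9, 12, 5] sum 59, len 7
end 8: [7, 6, 9, 11, 9, 12, 5, 3] sum 62, len 8
end 9: [9, 11, 9, 12, 5, 3, 12] sum 61, len 7
end 10: [9, 11, 9, 12, 5, 3, 12, 1] sum 62, len 8
Shortest qualifying length: 7.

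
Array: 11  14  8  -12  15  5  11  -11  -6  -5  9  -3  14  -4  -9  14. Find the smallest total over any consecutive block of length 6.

-5

11 14 8 -12 15 5 → sum 41
14 8 -12 15 5 11 → sum 41
8 -12 15 5 11 -11 → sum 16
-12 15 5 11 -11 -6 → sum 2
15 5 11 -11 -6 -5 → sum 9
5 11 -11 -6 -5 9 → sum 3
11 -11 -6 -5 9 -3 → sum -5
-11 -6 -5 9 -3 14 → sum -2
-6 -5 9 -3 14 -4 → sum 5
-5 9 -3 14 -4 -9 → sum 2
9 -3 14 -4 -9 14 → sum 21
Smallest of these is -5.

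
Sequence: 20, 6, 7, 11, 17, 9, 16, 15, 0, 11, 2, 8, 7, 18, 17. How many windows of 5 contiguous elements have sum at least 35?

20 6 7 11 17 → sum 61  ≥ 35 ✓
6 7 11 17 9 → sum 50  ≥ 35 ✓
7 11 17 9 16 → sum 60  ≥ 35 ✓
11 17 9 16 15 → sum 68  ≥ 35 ✓
17 9 16 15 0 → sum 57  ≥ 35 ✓
9 16 15 0 11 → sum 51  ≥ 35 ✓
16 15 0 11 2 → sum 44  ≥ 35 ✓
15 0 11 2 8 → sum 36  ≥ 35 ✓
0 11 2 8 7 → sum 28
11 2 8 7 18 → sum 46  ≥ 35 ✓
2 8 7 18 17 → sum 52  ≥ 35 ✓
10 windows satisfy the condition.

10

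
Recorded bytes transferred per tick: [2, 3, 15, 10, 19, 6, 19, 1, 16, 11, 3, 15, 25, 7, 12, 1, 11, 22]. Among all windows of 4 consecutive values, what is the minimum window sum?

30

2 3 15 10 → sum 30
3 15 10 19 → sum 47
15 10 19 6 → sum 50
10 19 6 19 → sum 54
19 6 19 1 → sum 45
6 19 1 16 → sum 42
19 1 16 11 → sum 47
1 16 11 3 → sum 31
16 11 3 15 → sum 45
11 3 15 25 → sum 54
3 15 25 7 → sum 50
15 25 7 12 → sum 59
25 7 12 1 → sum 45
7 12 1 11 → sum 31
12 1 11 22 → sum 46
Minimum of these is 30.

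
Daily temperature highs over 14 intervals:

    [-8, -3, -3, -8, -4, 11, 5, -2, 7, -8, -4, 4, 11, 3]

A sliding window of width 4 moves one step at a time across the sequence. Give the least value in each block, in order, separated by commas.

-8, -8, -8, -8, -4, -2, -8, -8, -8, -8, -4

(-8, -3, -3, -8) → min -8
(-3, -3, -8, -4) → min -8
(-3, -8, -4, 11) → min -8
(-8, -4, 11, 5) → min -8
(-4, 11, 5, -2) → min -4
(11, 5, -2, 7) → min -2
(5, -2, 7, -8) → min -8
(-2, 7, -8, -4) → min -8
(7, -8, -4, 4) → min -8
(-8, -4, 4, 11) → min -8
(-4, 4, 11, 3) → min -4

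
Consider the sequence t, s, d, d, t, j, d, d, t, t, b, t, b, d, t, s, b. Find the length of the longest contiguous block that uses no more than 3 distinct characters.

9

add t: window [t] (1 distinct), len 1
add s: window [t, s] (2 distinct), len 2
add d: window [t, s, d] (3 distinct), len 3
add d: window [t, s, d, d] (3 distinct), len 4
add t: window [t, s, d, d, t] (3 distinct), len 5
add j: window [d, d, t, j] (3 distinct), len 4
add d: window [d, d, t, j, d] (3 distinct), len 5
add d: window [d, d, t, j, d, d] (3 distinct), len 6
add t: window [d, d, t, j, d, d, t] (3 distinct), len 7
add t: window [d, d, t, j, d, d, t, t] (3 distinct), len 8
add b: window [d, d, t, t, b] (3 distinct), len 5
add t: window [d, d, t, t, b, t] (3 distinct), len 6
add b: window [d, d, t, t, b, t, b] (3 distinct), len 7
add d: window [d, d, t, t, b, t, b, d] (3 distinct), len 8
add t: window [d, d, t, t, b, t, b, d, t] (3 distinct), len 9
add s: window [d, t, s] (3 distinct), len 3
add b: window [t, s, b] (3 distinct), len 3
Longest length with ≤3 distinct: 9.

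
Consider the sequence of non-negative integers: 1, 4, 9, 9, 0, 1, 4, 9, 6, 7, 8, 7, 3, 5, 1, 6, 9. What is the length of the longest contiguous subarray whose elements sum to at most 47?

Extend to the right; shrink from the left whenever the sum exceeds 47:
[1] sum 1 len 1
[1, 4] sum 5 len 2
[1, 4, 9] sum 14 len 3
[1, 4, 9, 9] sum 23 len 4
[1, 4, 9, 9, 0] sum 23 len 5
[1, 4, 9, 9, 0, 1] sum 24 len 6
[1, 4, 9, 9, 0, 1, 4] sum 28 len 7
[1, 4, 9, 9, 0, 1, 4, 9] sum 37 len 8
[1, 4, 9, 9, 0, 1, 4, 9, 6] sum 43 len 9
[9, 9, 0, 1, 4, 9, 6, 7] sum 45 len 8
[9, 0, 1, 4, 9, 6, 7, 8] sum 44 len 8
[0, 1, 4, 9, 6, 7, 8, 7] sum 42 len 8
[0, 1, 4, 9, 6, 7, 8, 7, 3] sum 45 len 9
[9, 6, 7, 8, 7, 3, 5] sum 45 len 7
[9, 6, 7, 8, 7, 3, 5, 1] sum 46 len 8
[6, 7, 8, 7, 3, 5, 1, 6] sum 43 len 8
[7, 8, 7, 3, 5, 1, 6, 9] sum 46 len 8
Longest length seen: 9.

9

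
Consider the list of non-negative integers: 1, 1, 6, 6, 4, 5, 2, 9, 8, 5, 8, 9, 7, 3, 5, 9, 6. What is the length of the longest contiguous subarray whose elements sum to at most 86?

15

[1] sum 1 len 1
[1, 1] sum 2 len 2
[1, 1, 6] sum 8 len 3
[1, 1, 6, 6] sum 14 len 4
[1, 1, 6, 6, 4] sum 18 len 5
[1, 1, 6, 6, 4, 5] sum 23 len 6
[1, 1, 6, 6, 4, 5, 2] sum 25 len 7
[1, 1, 6, 6, 4, 5, 2, 9] sum 34 len 8
[1, 1, 6, 6, 4, 5, 2, 9, 8] sum 42 len 9
[1, 1, 6, 6, 4, 5, 2, 9, 8, 5] sum 47 len 10
[1, 1, 6, 6, 4, 5, 2, 9, 8, 5, 8] sum 55 len 11
[1, 1, 6, 6, 4, 5, 2, 9, 8, 5, 8, 9] sum 64 len 12
[1, 1, 6, 6, 4, 5, 2, 9, 8, 5, 8, 9, 7] sum 71 len 13
[1, 1, 6, 6, 4, 5, 2, 9, 8, 5, 8, 9, 7, 3] sum 74 len 14
[1, 1, 6, 6, 4, 5, 2, 9, 8, 5, 8, 9, 7, 3, 5] sum 79 len 15
[6, 6, 4, 5, 2, 9, 8, 5, 8, 9, 7, 3, 5, 9] sum 86 len 14
[6, 4, 5, 2, 9, 8, 5, 8, 9, 7, 3, 5, 9, 6] sum 86 len 14
Longest length seen: 15.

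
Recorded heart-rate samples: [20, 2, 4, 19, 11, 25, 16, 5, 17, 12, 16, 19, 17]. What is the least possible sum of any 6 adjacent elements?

77

20 2 4 19 11 25 → sum 81
2 4 19 11 25 16 → sum 77
4 19 11 25 16 5 → sum 80
19 11 25 16 5 17 → sum 93
11 25 16 5 17 12 → sum 86
25 16 5 17 12 16 → sum 91
16 5 17 12 16 19 → sum 85
5 17 12 16 19 17 → sum 86
Least of these is 77.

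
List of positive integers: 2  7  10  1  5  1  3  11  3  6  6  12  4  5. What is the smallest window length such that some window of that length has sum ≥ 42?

add 2: running sum 2 < 42
add 7: running sum 9 < 42
add 10: running sum 19 < 42
add 1: running sum 20 < 42
add 5: running sum 25 < 42
add 1: running sum 26 < 42
add 3: running sum 29 < 42
add 11: running sum 40 < 42
end 8: [2, 7, 10, 1, 5, 1, 3, 11, 3] sum 43, len 9
end 9: [7, 10, 1, 5, 1, 3, 11, 3, 6] sum 47, len 9
end 10: [10, 1, 5, 1, 3, 11, 3, 6, 6] sum 46, len 9
end 11: [1, 3, 11, 3, 6, 6, 12] sum 42, len 7
end 12: [11, 3, 6, 6, 12, 4] sum 42, len 6
end 13: [11, 3, 6, 6, 12, 4, 5] sum 47, len 7
Shortest qualifying length: 6.

6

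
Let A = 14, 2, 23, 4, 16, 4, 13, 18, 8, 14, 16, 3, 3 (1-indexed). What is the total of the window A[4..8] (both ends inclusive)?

55

Elements at indices 4..8: 4, 16, 4, 13, 18
sum(4, 16, 4, 13, 18) = 55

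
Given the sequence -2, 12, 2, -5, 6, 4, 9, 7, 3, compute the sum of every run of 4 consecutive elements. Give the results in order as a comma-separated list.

7, 15, 7, 14, 26, 23

(-2, 12, 2, -5) → sum 7
(12, 2, -5, 6) → sum 15
(2, -5, 6, 4) → sum 7
(-5, 6, 4, 9) → sum 14
(6, 4, 9, 7) → sum 26
(4, 9, 7, 3) → sum 23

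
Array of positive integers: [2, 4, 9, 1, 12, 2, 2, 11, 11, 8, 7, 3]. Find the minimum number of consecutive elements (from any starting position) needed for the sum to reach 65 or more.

10

add 2: running sum 2 < 65
add 4: running sum 6 < 65
add 9: running sum 15 < 65
add 1: running sum 16 < 65
add 12: running sum 28 < 65
add 2: running sum 30 < 65
add 2: running sum 32 < 65
add 11: running sum 43 < 65
add 11: running sum 54 < 65
add 8: running sum 62 < 65
add 7: shortest ending here [4, 9, 1, 12, 2, 2, 11, 11, 8, 7] sum 67, len 10
add 3: shortest ending here [9, 1, 12, 2, 2, 11, 11, 8, 7, 3] sum 66, len 10
Shortest qualifying length: 10.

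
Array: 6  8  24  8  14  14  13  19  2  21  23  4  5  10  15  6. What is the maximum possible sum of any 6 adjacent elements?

Window sums for each of the 11 positions:
[6, 8, 24, 8, 14, 14] → sum 74
[8, 24, 8, 14, 14, 13] → sum 81
[24, 8, 14, 14, 13, 19] → sum 92
[8, 14, 14, 13, 19, 2] → sum 70
[14, 14, 13, 19, 2, 21] → sum 83
[14, 13, 19, 2, 21, 23] → sum 92
[13, 19, 2, 21, 23, 4] → sum 82
[19, 2, 21, 23, 4, 5] → sum 74
[2, 21, 23, 4, 5, 10] → sum 65
[21, 23, 4, 5, 10, 15] → sum 78
[23, 4, 5, 10, 15, 6] → sum 63
Maximum of these is 92.

92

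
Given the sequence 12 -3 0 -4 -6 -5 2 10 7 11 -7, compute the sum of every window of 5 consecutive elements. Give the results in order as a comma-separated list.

-1, -18, -13, -3, 8, 25, 23

Sliding a size-5 window across the 11 values:
(12, -3, 0, -4, -6) → sum -1
(-3, 0, -4, -6, -5) → sum -18
(0, -4, -6, -5, 2) → sum -13
(-4, -6, -5, 2, 10) → sum -3
(-6, -5, 2, 10, 7) → sum 8
(-5, 2, 10, 7, 11) → sum 25
(2, 10, 7, 11, -7) → sum 23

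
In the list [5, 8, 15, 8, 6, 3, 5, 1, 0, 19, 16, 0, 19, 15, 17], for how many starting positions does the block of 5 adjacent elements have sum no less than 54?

(5, 8, 15, 8, 6) → sum 42
(8, 15, 8, 6, 3) → sum 40
(15, 8, 6, 3, 5) → sum 37
(8, 6, 3, 5, 1) → sum 23
(6, 3, 5, 1, 0) → sum 15
(3, 5, 1, 0, 19) → sum 28
(5, 1, 0, 19, 16) → sum 41
(1, 0, 19, 16, 0) → sum 36
(0, 19, 16, 0, 19) → sum 54  ≥ 54 ✓
(19, 16, 0, 19, 15) → sum 69  ≥ 54 ✓
(16, 0, 19, 15, 17) → sum 67  ≥ 54 ✓
3 windows satisfy the condition.

3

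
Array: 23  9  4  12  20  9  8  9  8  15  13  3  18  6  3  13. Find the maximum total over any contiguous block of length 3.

(23, 9, 4) → sum 36
(9, 4, 12) → sum 25
(4, 12, 20) → sum 36
(12, 20, 9) → sum 41
(20, 9, 8) → sum 37
(9, 8, 9) → sum 26
(8, 9, 8) → sum 25
(9, 8, 15) → sum 32
(8, 15, 13) → sum 36
(15, 13, 3) → sum 31
(13, 3, 18) → sum 34
(3, 18, 6) → sum 27
(18, 6, 3) → sum 27
(6, 3, 13) → sum 22
Maximum of these is 41.

41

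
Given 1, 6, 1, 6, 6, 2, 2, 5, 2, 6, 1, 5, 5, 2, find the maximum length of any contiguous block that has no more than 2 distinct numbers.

Extend right; when distinct count exceeds 2, shrink from the left:
[1] 1 distinct, len 1
[1, 6] 2 distinct, len 2
[1, 6, 1] 2 distinct, len 3
[1, 6, 1, 6] 2 distinct, len 4
[1, 6, 1, 6, 6] 2 distinct, len 5
[6, 6, 2] 2 distinct, len 3
[6, 6, 2, 2] 2 distinct, len 4
[2, 2, 5] 2 distinct, len 3
[2, 2, 5, 2] 2 distinct, len 4
[2, 6] 2 distinct, len 2
[6, 1] 2 distinct, len 2
[1, 5] 2 distinct, len 2
[1, 5, 5] 2 distinct, len 3
[5, 5, 2] 2 distinct, len 3
Longest length with ≤2 distinct: 5.

5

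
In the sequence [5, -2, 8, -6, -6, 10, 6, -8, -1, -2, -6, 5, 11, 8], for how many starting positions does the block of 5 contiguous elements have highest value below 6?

[5, -2, 8, -6, -6] → max 8
[-2, 8, -6, -6, 10] → max 10
[8, -6, -6, 10, 6] → max 10
[-6, -6, 10, 6, -8] → max 10
[-6, 10, 6, -8, -1] → max 10
[10, 6, -8, -1, -2] → max 10
[6, -8, -1, -2, -6] → max 6
[-8, -1, -2, -6, 5] → max 5  < 6 ✓
[-1, -2, -6, 5, 11] → max 11
[-2, -6, 5, 11, 8] → max 11
1 window satisfy the condition.

1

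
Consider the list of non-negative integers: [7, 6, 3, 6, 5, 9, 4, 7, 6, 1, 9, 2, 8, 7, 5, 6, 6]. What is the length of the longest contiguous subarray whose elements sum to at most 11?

2

[7] sum 7 len 1
[6] sum 6 len 1
[6, 3] sum 9 len 2
[3, 6] sum 9 len 2
[6, 5] sum 11 len 2
[9] sum 9 len 1
[4] sum 4 len 1
[4, 7] sum 11 len 2
[6] sum 6 len 1
[6, 1] sum 7 len 2
[1, 9] sum 10 len 2
[9, 2] sum 11 len 2
[2, 8] sum 10 len 2
[7] sum 7 len 1
[5] sum 5 len 1
[5, 6] sum 11 len 2
[6] sum 6 len 1
Longest length seen: 2.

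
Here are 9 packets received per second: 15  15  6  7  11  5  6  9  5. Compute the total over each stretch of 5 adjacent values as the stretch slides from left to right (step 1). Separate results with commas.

15 15 6 7 11 → sum 54
15 6 7 11 5 → sum 44
6 7 11 5 6 → sum 35
7 11 5 6 9 → sum 38
11 5 6 9 5 → sum 36

54, 44, 35, 38, 36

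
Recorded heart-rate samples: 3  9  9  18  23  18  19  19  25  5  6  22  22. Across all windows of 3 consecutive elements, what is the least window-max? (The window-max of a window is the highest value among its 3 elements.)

9

(3, 9, 9) → max 9
(9, 9, 18) → max 18
(9, 18, 23) → max 23
(18, 23, 18) → max 23
(23, 18, 19) → max 23
(18, 19, 19) → max 19
(19, 19, 25) → max 25
(19, 25, 5) → max 25
(25, 5, 6) → max 25
(5, 6, 22) → max 22
(6, 22, 22) → max 22
Least of these is 9.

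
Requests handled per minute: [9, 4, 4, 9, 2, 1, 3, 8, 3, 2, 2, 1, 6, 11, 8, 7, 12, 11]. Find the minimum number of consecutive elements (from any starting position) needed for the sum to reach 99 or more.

18

Extend right; whenever the sum reaches 99, record the length and shrink from the left:
add 9: running sum 9 < 99
add 4: running sum 13 < 99
add 4: running sum 17 < 99
add 9: running sum 26 < 99
add 2: running sum 28 < 99
add 1: running sum 29 < 99
add 3: running sum 32 < 99
add 8: running sum 40 < 99
add 3: running sum 43 < 99
add 2: running sum 45 < 99
add 2: running sum 47 < 99
add 1: running sum 48 < 99
add 6: running sum 54 < 99
add 11: running sum 65 < 99
add 8: running sum 73 < 99
add 7: running sum 80 < 99
add 12: running sum 92 < 99
end 17: [9, 4, 4, 9, 2, 1, 3, 8, 3, 2, 2, 1, 6, 11, 8, 7, 12, 11] sum 103, len 18
Shortest qualifying length: 18.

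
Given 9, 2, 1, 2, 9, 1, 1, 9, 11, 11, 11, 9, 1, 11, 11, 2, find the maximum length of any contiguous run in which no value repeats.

[9] len 1
[9, 2] len 2
[9, 2, 1] len 3
[1, 2] len 2
[1, 2, 9] len 3
[2, 9, 1] len 3
[1] len 1
[1, 9] len 2
[1, 9, 11] len 3
[11] len 1
[11] len 1
[11, 9] len 2
[11, 9, 1] len 3
[9, 1, 11] len 3
[11] len 1
[11, 2] len 2
Longest all-distinct length: 3.

3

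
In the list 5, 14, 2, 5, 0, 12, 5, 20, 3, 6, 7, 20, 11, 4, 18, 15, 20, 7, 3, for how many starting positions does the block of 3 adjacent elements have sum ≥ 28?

11

5 14 2 → sum 21
14 2 5 → sum 21
2 5 0 → sum 7
5 0 12 → sum 17
0 12 5 → sum 17
12 5 20 → sum 37  ≥ 28 ✓
5 20 3 → sum 28  ≥ 28 ✓
20 3 6 → sum 29  ≥ 28 ✓
3 6 7 → sum 16
6 7 20 → sum 33  ≥ 28 ✓
7 20 11 → sum 38  ≥ 28 ✓
20 11 4 → sum 35  ≥ 28 ✓
11 4 18 → sum 33  ≥ 28 ✓
4 18 15 → sum 37  ≥ 28 ✓
18 15 20 → sum 53  ≥ 28 ✓
15 20 7 → sum 42  ≥ 28 ✓
20 7 3 → sum 30  ≥ 28 ✓
11 windows satisfy the condition.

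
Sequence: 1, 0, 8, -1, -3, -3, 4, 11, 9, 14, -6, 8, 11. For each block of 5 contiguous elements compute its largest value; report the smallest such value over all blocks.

8

1 0 8 -1 -3 → max 8
0 8 -1 -3 -3 → max 8
8 -1 -3 -3 4 → max 8
-1 -3 -3 4 11 → max 11
-3 -3 4 11 9 → max 11
-3 4 11 9 14 → max 14
4 11 9 14 -6 → max 14
11 9 14 -6 8 → max 14
9 14 -6 8 11 → max 14
Smallest of these is 8.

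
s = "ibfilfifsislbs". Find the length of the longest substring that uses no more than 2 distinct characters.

add i: window [i] (1 distinct), len 1
add b: window [i, b] (2 distinct), len 2
add f: window [b, f] (2 distinct), len 2
add i: window [f, i] (2 distinct), len 2
add l: window [i, l] (2 distinct), len 2
add f: window [l, f] (2 distinct), len 2
add i: window [f, i] (2 distinct), len 2
add f: window [f, i, f] (2 distinct), len 3
add s: window [f, s] (2 distinct), len 2
add i: window [s, i] (2 distinct), len 2
add s: window [s, i, s] (2 distinct), len 3
add l: window [s, l] (2 distinct), len 2
add b: window [l, b] (2 distinct), len 2
add s: window [b, s] (2 distinct), len 2
Longest length with ≤2 distinct: 3.

3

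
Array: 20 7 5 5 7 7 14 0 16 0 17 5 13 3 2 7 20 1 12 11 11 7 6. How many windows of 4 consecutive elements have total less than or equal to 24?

3

20 7 5 5 → sum 37
7 5 5 7 → sum 24  ≤ 24 ✓
5 5 7 7 → sum 24  ≤ 24 ✓
5 7 7 14 → sum 33
7 7 14 0 → sum 28
7 14 0 16 → sum 37
14 0 16 0 → sum 30
0 16 0 17 → sum 33
16 0 17 5 → sum 38
0 17 5 13 → sum 35
17 5 13 3 → sum 38
5 13 3 2 → sum 23  ≤ 24 ✓
13 3 2 7 → sum 25
3 2 7 20 → sum 32
2 7 20 1 → sum 30
7 20 1 12 → sum 40
20 1 12 11 → sum 44
1 12 11 11 → sum 35
12 11 11 7 → sum 41
11 11 7 6 → sum 35
3 windows satisfy the condition.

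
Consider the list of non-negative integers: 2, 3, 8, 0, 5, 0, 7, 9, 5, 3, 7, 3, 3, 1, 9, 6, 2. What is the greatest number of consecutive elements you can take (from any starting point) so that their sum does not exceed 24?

6

[2] sum 2 len 1
[2, 3] sum 5 len 2
[2, 3, 8] sum 13 len 3
[2, 3, 8, 0] sum 13 len 4
[2, 3, 8, 0, 5] sum 18 len 5
[2, 3, 8, 0, 5, 0] sum 18 len 6
[3, 8, 0, 5, 0, 7] sum 23 len 6
[0, 5, 0, 7, 9] sum 21 len 5
[0, 7, 9, 5] sum 21 len 4
[0, 7, 9, 5, 3] sum 24 len 5
[9, 5, 3, 7] sum 24 len 4
[5, 3, 7, 3] sum 18 len 4
[5, 3, 7, 3, 3] sum 21 len 5
[5, 3, 7, 3, 3, 1] sum 22 len 6
[7, 3, 3, 1, 9] sum 23 len 5
[3, 3, 1, 9, 6] sum 22 len 5
[3, 3, 1, 9, 6, 2] sum 24 len 6
Longest length seen: 6.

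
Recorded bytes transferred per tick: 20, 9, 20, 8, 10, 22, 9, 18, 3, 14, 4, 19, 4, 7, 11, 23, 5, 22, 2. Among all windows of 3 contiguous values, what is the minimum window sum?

Window sums for each of the 17 positions:
[20, 9, 20] → sum 49
[9, 20, 8] → sum 37
[20, 8, 10] → sum 38
[8, 10, 22] → sum 40
[10, 22, 9] → sum 41
[22, 9, 18] → sum 49
[9, 18, 3] → sum 30
[18, 3, 14] → sum 35
[3, 14, 4] → sum 21
[14, 4, 19] → sum 37
[4, 19, 4] → sum 27
[19, 4, 7] → sum 30
[4, 7, 11] → sum 22
[7, 11, 23] → sum 41
[11, 23, 5] → sum 39
[23, 5, 22] → sum 50
[5, 22, 2] → sum 29
Minimum of these is 21.

21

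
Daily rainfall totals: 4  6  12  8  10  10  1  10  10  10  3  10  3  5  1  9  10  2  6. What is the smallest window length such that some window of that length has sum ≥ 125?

add 4: running sum 4 < 125
add 6: running sum 10 < 125
add 12: running sum 22 < 125
add 8: running sum 30 < 125
add 10: running sum 40 < 125
add 10: running sum 50 < 125
add 1: running sum 51 < 125
add 10: running sum 61 < 125
add 10: running sum 71 < 125
add 10: running sum 81 < 125
add 3: running sum 84 < 125
add 10: running sum 94 < 125
add 3: running sum 97 < 125
add 5: running sum 102 < 125
add 1: running sum 103 < 125
add 9: running sum 112 < 125
add 10: running sum 122 < 125
add 2: running sum 124 < 125
add 6: shortest ending here [6, 12, 8, 10, 10, 1, 10, 10, 10, 3, 10, 3, 5, 1, 9, 10, 2, 6] sum 126, len 18
Shortest qualifying length: 18.

18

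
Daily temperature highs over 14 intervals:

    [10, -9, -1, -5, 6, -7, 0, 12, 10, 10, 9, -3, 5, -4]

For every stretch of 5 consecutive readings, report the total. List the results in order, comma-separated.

(10, -9, -1, -5, 6) → sum 1
(-9, -1, -5, 6, -7) → sum -16
(-1, -5, 6, -7, 0) → sum -7
(-5, 6, -7, 0, 12) → sum 6
(6, -7, 0, 12, 10) → sum 21
(-7, 0, 12, 10, 10) → sum 25
(0, 12, 10, 10, 9) → sum 41
(12, 10, 10, 9, -3) → sum 38
(10, 10, 9, -3, 5) → sum 31
(10, 9, -3, 5, -4) → sum 17

1, -16, -7, 6, 21, 25, 41, 38, 31, 17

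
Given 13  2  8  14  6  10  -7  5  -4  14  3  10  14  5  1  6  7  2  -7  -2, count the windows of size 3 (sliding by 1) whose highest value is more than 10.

(13, 2, 8) → max 13  > 10 ✓
(2, 8, 14) → max 14  > 10 ✓
(8, 14, 6) → max 14  > 10 ✓
(14, 6, 10) → max 14  > 10 ✓
(6, 10, -7) → max 10
(10, -7, 5) → max 10
(-7, 5, -4) → max 5
(5, -4, 14) → max 14  > 10 ✓
(-4, 14, 3) → max 14  > 10 ✓
(14, 3, 10) → max 14  > 10 ✓
(3, 10, 14) → max 14  > 10 ✓
(10, 14, 5) → max 14  > 10 ✓
(14, 5, 1) → max 14  > 10 ✓
(5, 1, 6) → max 6
(1, 6, 7) → max 7
(6, 7, 2) → max 7
(7, 2, -7) → max 7
(2, -7, -2) → max 2
10 windows satisfy the condition.

10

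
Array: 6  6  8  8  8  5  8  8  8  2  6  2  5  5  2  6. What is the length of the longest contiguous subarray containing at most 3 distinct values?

Extend right; when distinct count exceeds 3, shrink from the left:
[6] 1 distinct, len 1
[6, 6] 1 distinct, len 2
[6, 6, 8] 2 distinct, len 3
[6, 6, 8, 8] 2 distinct, len 4
[6, 6, 8, 8, 8] 2 distinct, len 5
[6, 6, 8, 8, 8, 5] 3 distinct, len 6
[6, 6, 8, 8, 8, 5, 8] 3 distinct, len 7
[6, 6, 8, 8, 8, 5, 8, 8] 3 distinct, len 8
[6, 6, 8, 8, 8, 5, 8, 8, 8] 3 distinct, len 9
[8, 8, 8, 5, 8, 8, 8, 2] 3 distinct, len 8
[8, 8, 8, 2, 6] 3 distinct, len 5
[8, 8, 8, 2, 6, 2] 3 distinct, len 6
[2, 6, 2, 5] 3 distinct, len 4
[2, 6, 2, 5, 5] 3 distinct, len 5
[2, 6, 2, 5, 5, 2] 3 distinct, len 6
[2, 6, 2, 5, 5, 2, 6] 3 distinct, len 7
Longest length with ≤3 distinct: 9.

9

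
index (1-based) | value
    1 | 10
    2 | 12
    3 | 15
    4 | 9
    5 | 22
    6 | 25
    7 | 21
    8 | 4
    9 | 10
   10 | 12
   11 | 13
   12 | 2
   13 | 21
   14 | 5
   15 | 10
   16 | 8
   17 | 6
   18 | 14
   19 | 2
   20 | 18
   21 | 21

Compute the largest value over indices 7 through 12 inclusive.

21

Elements at indices 7..12: 21, 4, 10, 12, 13, 2
max(21, 4, 10, 12, 13, 2) = 21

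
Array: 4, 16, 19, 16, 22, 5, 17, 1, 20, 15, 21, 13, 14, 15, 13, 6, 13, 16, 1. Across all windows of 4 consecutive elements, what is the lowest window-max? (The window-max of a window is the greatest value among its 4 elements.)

15

4 16 19 16 → max 19
16 19 16 22 → max 22
19 16 22 5 → max 22
16 22 5 17 → max 22
22 5 17 1 → max 22
5 17 1 20 → max 20
17 1 20 15 → max 20
1 20 15 21 → max 21
20 15 21 13 → max 21
15 21 13 14 → max 21
21 13 14 15 → max 21
13 14 15 13 → max 15
14 15 13 6 → max 15
15 13 6 13 → max 15
13 6 13 16 → max 16
6 13 16 1 → max 16
Lowest of these is 15.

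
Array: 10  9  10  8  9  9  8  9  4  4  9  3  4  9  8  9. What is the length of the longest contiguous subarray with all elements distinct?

add 10: [10] len 1
add 9: [10, 9] len 2
add 10 (repeat 10, move left end past it): [9, 10] len 2
add 8: [9, 10, 8] len 3
add 9 (repeat 9, move left end past it): [10, 8, 9] len 3
add 9 (repeat 9, move left end past it): [9] len 1
add 8: [9, 8] len 2
add 9 (repeat 9, move left end past it): [8, 9] len 2
add 4: [8, 9, 4] len 3
add 4 (repeat 4, move left end past it): [4] len 1
add 9: [4, 9] len 2
add 3: [4, 9, 3] len 3
add 4 (repeat 4, move left end past it): [9, 3, 4] len 3
add 9 (repeat 9, move left end past it): [3, 4, 9] len 3
add 8: [3, 4, 9, 8] len 4
add 9 (repeat 9, move left end past it): [8, 9] len 2
Longest all-distinct length: 4.

4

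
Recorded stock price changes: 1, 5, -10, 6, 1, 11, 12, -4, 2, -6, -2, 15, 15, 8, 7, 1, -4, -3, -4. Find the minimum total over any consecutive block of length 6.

[1, 5, -10, 6, 1, 11] → sum 14
[5, -10, 6, 1, 11, 12] → sum 25
[-10, 6, 1, 11, 12, -4] → sum 16
[6, 1, 11, 12, -4, 2] → sum 28
[1, 11, 12, -4, 2, -6] → sum 16
[11, 12, -4, 2, -6, -2] → sum 13
[12, -4, 2, -6, -2, 15] → sum 17
[-4, 2, -6, -2, 15, 15] → sum 20
[2, -6, -2, 15, 15, 8] → sum 32
[-6, -2, 15, 15, 8, 7] → sum 37
[-2, 15, 15, 8, 7, 1] → sum 44
[15, 15, 8, 7, 1, -4] → sum 42
[15, 8, 7, 1, -4, -3] → sum 24
[8, 7, 1, -4, -3, -4] → sum 5
Minimum of these is 5.

5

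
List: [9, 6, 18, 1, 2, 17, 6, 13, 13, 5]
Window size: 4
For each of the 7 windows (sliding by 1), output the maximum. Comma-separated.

Sliding a size-4 window across the 10 values:
[9, 6, 18, 1] → max 18
[6, 18, 1, 2] → max 18
[18, 1, 2, 17] → max 18
[1, 2, 17, 6] → max 17
[2, 17, 6, 13] → max 17
[17, 6, 13, 13] → max 17
[6, 13, 13, 5] → max 13

18, 18, 18, 17, 17, 17, 13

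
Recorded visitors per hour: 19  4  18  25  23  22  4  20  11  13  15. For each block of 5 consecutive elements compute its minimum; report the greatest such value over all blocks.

4

19 4 18 25 23 → min 4
4 18 25 23 22 → min 4
18 25 23 22 4 → min 4
25 23 22 4 20 → min 4
23 22 4 20 11 → min 4
22 4 20 11 13 → min 4
4 20 11 13 15 → min 4
Greatest of these is 4.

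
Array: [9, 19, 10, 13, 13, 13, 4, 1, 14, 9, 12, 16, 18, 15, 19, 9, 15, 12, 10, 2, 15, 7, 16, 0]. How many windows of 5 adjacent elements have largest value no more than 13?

9 19 10 13 13 → max 19
19 10 13 13 13 → max 19
10 13 13 13 4 → max 13  ≤ 13 ✓
13 13 13 4 1 → max 13  ≤ 13 ✓
13 13 4 1 14 → max 14
13 4 1 14 9 → max 14
4 1 14 9 12 → max 14
1 14 9 12 16 → max 16
14 9 12 16 18 → max 18
9 12 16 18 15 → max 18
12 16 18 15 19 → max 19
16 18 15 19 9 → max 19
18 15 19 9 15 → max 19
15 19 9 15 12 → max 19
19 9 15 12 10 → max 19
9 15 12 10 2 → max 15
15 12 10 2 15 → max 15
12 10 2 15 7 → max 15
10 2 15 7 16 → max 16
2 15 7 16 0 → max 16
2 windows satisfy the condition.

2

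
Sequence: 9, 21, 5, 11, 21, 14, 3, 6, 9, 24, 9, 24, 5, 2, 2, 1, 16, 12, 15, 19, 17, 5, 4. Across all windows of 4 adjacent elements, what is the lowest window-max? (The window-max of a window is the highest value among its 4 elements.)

5

Each size-4 window and its max:
9 21 5 11 → max 21
21 5 11 21 → max 21
5 11 21 14 → max 21
11 21 14 3 → max 21
21 14 3 6 → max 21
14 3 6 9 → max 14
3 6 9 24 → max 24
6 9 24 9 → max 24
9 24 9 24 → max 24
24 9 24 5 → max 24
9 24 5 2 → max 24
24 5 2 2 → max 24
5 2 2 1 → max 5
2 2 1 16 → max 16
2 1 16 12 → max 16
1 16 12 15 → max 16
16 12 15 19 → max 19
12 15 19 17 → max 19
15 19 17 5 → max 19
19 17 5 4 → max 19
Lowest of these is 5.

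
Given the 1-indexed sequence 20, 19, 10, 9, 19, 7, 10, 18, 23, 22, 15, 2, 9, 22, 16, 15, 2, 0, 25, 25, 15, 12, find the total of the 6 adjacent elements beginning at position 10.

86

Elements at indices 10..15: 22, 15, 2, 9, 22, 16
sum(22, 15, 2, 9, 22, 16) = 86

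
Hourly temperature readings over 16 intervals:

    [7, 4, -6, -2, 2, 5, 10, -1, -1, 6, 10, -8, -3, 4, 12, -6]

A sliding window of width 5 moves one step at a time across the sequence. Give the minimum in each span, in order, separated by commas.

-6, -6, -6, -2, -1, -1, -1, -8, -8, -8, -8, -8

(7, 4, -6, -2, 2) → min -6
(4, -6, -2, 2, 5) → min -6
(-6, -2, 2, 5, 10) → min -6
(-2, 2, 5, 10, -1) → min -2
(2, 5, 10, -1, -1) → min -1
(5, 10, -1, -1, 6) → min -1
(10, -1, -1, 6, 10) → min -1
(-1, -1, 6, 10, -8) → min -8
(-1, 6, 10, -8, -3) → min -8
(6, 10, -8, -3, 4) → min -8
(10, -8, -3, 4, 12) → min -8
(-8, -3, 4, 12, -6) → min -8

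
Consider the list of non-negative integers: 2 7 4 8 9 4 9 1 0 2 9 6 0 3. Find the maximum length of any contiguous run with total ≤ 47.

[2] sum 2 len 1
[2, 7] sum 9 len 2
[2, 7, 4] sum 13 len 3
[2, 7, 4, 8] sum 21 len 4
[2, 7, 4, 8, 9] sum 30 len 5
[2, 7, 4, 8, 9, 4] sum 34 len 6
[2, 7, 4, 8, 9, 4, 9] sum 43 len 7
[2, 7, 4, 8, 9, 4, 9, 1] sum 44 len 8
[2, 7, 4, 8, 9, 4, 9, 1, 0] sum 44 len 9
[2, 7, 4, 8, 9, 4, 9, 1, 0, 2] sum 46 len 10
[4, 8, 9, 4, 9, 1, 0, 2, 9] sum 46 len 9
[9, 4, 9, 1, 0, 2, 9, 6] sum 40 len 8
[9, 4, 9, 1, 0, 2, 9, 6, 0] sum 40 len 9
[9, 4, 9, 1, 0, 2, 9, 6, 0, 3] sum 43 len 10
Longest length seen: 10.

10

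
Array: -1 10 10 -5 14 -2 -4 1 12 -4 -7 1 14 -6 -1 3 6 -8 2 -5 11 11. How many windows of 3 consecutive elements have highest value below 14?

14

(-1, 10, 10) → max 10  < 14 ✓
(10, 10, -5) → max 10  < 14 ✓
(10, -5, 14) → max 14
(-5, 14, -2) → max 14
(14, -2, -4) → max 14
(-2, -4, 1) → max 1  < 14 ✓
(-4, 1, 12) → max 12  < 14 ✓
(1, 12, -4) → max 12  < 14 ✓
(12, -4, -7) → max 12  < 14 ✓
(-4, -7, 1) → max 1  < 14 ✓
(-7, 1, 14) → max 14
(1, 14, -6) → max 14
(14, -6, -1) → max 14
(-6, -1, 3) → max 3  < 14 ✓
(-1, 3, 6) → max 6  < 14 ✓
(3, 6, -8) → max 6  < 14 ✓
(6, -8, 2) → max 6  < 14 ✓
(-8, 2, -5) → max 2  < 14 ✓
(2, -5, 11) → max 11  < 14 ✓
(-5, 11, 11) → max 11  < 14 ✓
14 windows satisfy the condition.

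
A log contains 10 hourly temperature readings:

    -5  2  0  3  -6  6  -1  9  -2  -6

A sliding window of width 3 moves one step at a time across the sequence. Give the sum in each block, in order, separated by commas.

-3, 5, -3, 3, -1, 14, 6, 1

[-5, 2, 0] → sum -3
[2, 0, 3] → sum 5
[0, 3, -6] → sum -3
[3, -6, 6] → sum 3
[-6, 6, -1] → sum -1
[6, -1, 9] → sum 14
[-1, 9, -2] → sum 6
[9, -2, -6] → sum 1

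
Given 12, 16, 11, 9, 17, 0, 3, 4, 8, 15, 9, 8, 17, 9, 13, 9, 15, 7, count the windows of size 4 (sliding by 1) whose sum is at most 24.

2

(12, 16, 11, 9) → sum 48
(16, 11, 9, 17) → sum 53
(11, 9, 17, 0) → sum 37
(9, 17, 0, 3) → sum 29
(17, 0, 3, 4) → sum 24  ≤ 24 ✓
(0, 3, 4, 8) → sum 15  ≤ 24 ✓
(3, 4, 8, 15) → sum 30
(4, 8, 15, 9) → sum 36
(8, 15, 9, 8) → sum 40
(15, 9, 8, 17) → sum 49
(9, 8, 17, 9) → sum 43
(8, 17, 9, 13) → sum 47
(17, 9, 13, 9) → sum 48
(9, 13, 9, 15) → sum 46
(13, 9, 15, 7) → sum 44
2 windows satisfy the condition.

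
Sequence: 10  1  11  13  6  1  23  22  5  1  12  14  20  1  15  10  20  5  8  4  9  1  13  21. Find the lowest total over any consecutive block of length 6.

40

(10, 1, 11, 13, 6, 1) → sum 42
(1, 11, 13, 6, 1, 23) → sum 55
(11, 13, 6, 1, 23, 22) → sum 76
(13, 6, 1, 23, 22, 5) → sum 70
(6, 1, 23, 22, 5, 1) → sum 58
(1, 23, 22, 5, 1, 12) → sum 64
(23, 22, 5, 1, 12, 14) → sum 77
(22, 5, 1, 12, 14, 20) → sum 74
(5, 1, 12, 14, 20, 1) → sum 53
(1, 12, 14, 20, 1, 15) → sum 63
(12, 14, 20, 1, 15, 10) → sum 72
(14, 20, 1, 15, 10, 20) → sum 80
(20, 1, 15, 10, 20, 5) → sum 71
(1, 15, 10, 20, 5, 8) → sum 59
(15, 10, 20, 5, 8, 4) → sum 62
(10, 20, 5, 8, 4, 9) → sum 56
(20, 5, 8, 4, 9, 1) → sum 47
(5, 8, 4, 9, 1, 13) → sum 40
(8, 4, 9, 1, 13, 21) → sum 56
Lowest of these is 40.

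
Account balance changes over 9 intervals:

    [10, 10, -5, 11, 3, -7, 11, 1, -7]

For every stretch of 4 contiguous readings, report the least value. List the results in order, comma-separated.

(10, 10, -5, 11) → min -5
(10, -5, 11, 3) → min -5
(-5, 11, 3, -7) → min -7
(11, 3, -7, 11) → min -7
(3, -7, 11, 1) → min -7
(-7, 11, 1, -7) → min -7

-5, -5, -7, -7, -7, -7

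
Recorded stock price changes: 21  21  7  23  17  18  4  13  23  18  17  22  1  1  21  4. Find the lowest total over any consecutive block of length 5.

49

21 21 7 23 17 → sum 89
21 7 23 17 18 → sum 86
7 23 17 18 4 → sum 69
23 17 18 4 13 → sum 75
17 18 4 13 23 → sum 75
18 4 13 23 18 → sum 76
4 13 23 18 17 → sum 75
13 23 18 17 22 → sum 93
23 18 17 22 1 → sum 81
18 17 22 1 1 → sum 59
17 22 1 1 21 → sum 62
22 1 1 21 4 → sum 49
Lowest of these is 49.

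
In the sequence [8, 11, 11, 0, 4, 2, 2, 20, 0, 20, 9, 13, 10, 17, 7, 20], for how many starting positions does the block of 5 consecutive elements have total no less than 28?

8 11 11 0 4 → sum 34  ≥ 28 ✓
11 11 0 4 2 → sum 28  ≥ 28 ✓
11 0 4 2 2 → sum 19
0 4 2 2 20 → sum 28  ≥ 28 ✓
4 2 2 20 0 → sum 28  ≥ 28 ✓
2 2 20 0 20 → sum 44  ≥ 28 ✓
2 20 0 20 9 → sum 51  ≥ 28 ✓
20 0 20 9 13 → sum 62  ≥ 28 ✓
0 20 9 13 10 → sum 52  ≥ 28 ✓
20 9 13 10 17 → sum 69  ≥ 28 ✓
9 13 10 17 7 → sum 56  ≥ 28 ✓
13 10 17 7 20 → sum 67  ≥ 28 ✓
11 windows satisfy the condition.

11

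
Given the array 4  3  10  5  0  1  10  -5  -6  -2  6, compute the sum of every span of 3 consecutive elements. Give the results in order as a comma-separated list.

(4, 3, 10) → sum 17
(3, 10, 5) → sum 18
(10, 5, 0) → sum 15
(5, 0, 1) → sum 6
(0, 1, 10) → sum 11
(1, 10, -5) → sum 6
(10, -5, -6) → sum -1
(-5, -6, -2) → sum -13
(-6, -2, 6) → sum -2

17, 18, 15, 6, 11, 6, -1, -13, -2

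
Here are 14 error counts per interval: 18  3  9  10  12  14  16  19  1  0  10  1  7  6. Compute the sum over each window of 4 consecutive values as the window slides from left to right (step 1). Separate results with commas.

[18, 3, 9, 10] → sum 40
[3, 9, 10, 12] → sum 34
[9, 10, 12, 14] → sum 45
[10, 12, 14, 16] → sum 52
[12, 14, 16, 19] → sum 61
[14, 16, 19, 1] → sum 50
[16, 19, 1, 0] → sum 36
[19, 1, 0, 10] → sum 30
[1, 0, 10, 1] → sum 12
[0, 10, 1, 7] → sum 18
[10, 1, 7, 6] → sum 24

40, 34, 45, 52, 61, 50, 36, 30, 12, 18, 24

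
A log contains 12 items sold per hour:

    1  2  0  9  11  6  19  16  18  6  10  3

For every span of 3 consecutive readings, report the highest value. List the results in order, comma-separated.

2, 9, 11, 11, 19, 19, 19, 18, 18, 10

(1, 2, 0) → max 2
(2, 0, 9) → max 9
(0, 9, 11) → max 11
(9, 11, 6) → max 11
(11, 6, 19) → max 19
(6, 19, 16) → max 19
(19, 16, 18) → max 19
(16, 18, 6) → max 18
(18, 6, 10) → max 18
(6, 10, 3) → max 10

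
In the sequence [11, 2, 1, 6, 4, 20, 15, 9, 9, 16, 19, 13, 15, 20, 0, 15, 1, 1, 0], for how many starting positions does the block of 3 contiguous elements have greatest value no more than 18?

8

(11, 2, 1) → max 11  ≤ 18 ✓
(2, 1, 6) → max 6  ≤ 18 ✓
(1, 6, 4) → max 6  ≤ 18 ✓
(6, 4, 20) → max 20
(4, 20, 15) → max 20
(20, 15, 9) → max 20
(15, 9, 9) → max 15  ≤ 18 ✓
(9, 9, 16) → max 16  ≤ 18 ✓
(9, 16, 19) → max 19
(16, 19, 13) → max 19
(19, 13, 15) → max 19
(13, 15, 20) → max 20
(15, 20, 0) → max 20
(20, 0, 15) → max 20
(0, 15, 1) → max 15  ≤ 18 ✓
(15, 1, 1) → max 15  ≤ 18 ✓
(1, 1, 0) → max 1  ≤ 18 ✓
8 windows satisfy the condition.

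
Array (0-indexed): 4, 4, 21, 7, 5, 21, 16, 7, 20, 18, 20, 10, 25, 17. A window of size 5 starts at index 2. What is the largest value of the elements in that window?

21

Elements at indices 2..6: 21, 7, 5, 21, 16
max(21, 7, 5, 21, 16) = 21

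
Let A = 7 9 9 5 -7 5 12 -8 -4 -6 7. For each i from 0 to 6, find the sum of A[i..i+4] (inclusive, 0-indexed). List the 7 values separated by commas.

Sliding a size-5 window across the 11 values:
7 9 9 5 -7 → sum 23
9 9 5 -7 5 → sum 21
9 5 -7 5 12 → sum 24
5 -7 5 12 -8 → sum 7
-7 5 12 -8 -4 → sum -2
5 12 -8 -4 -6 → sum -1
12 -8 -4 -6 7 → sum 1

23, 21, 24, 7, -2, -1, 1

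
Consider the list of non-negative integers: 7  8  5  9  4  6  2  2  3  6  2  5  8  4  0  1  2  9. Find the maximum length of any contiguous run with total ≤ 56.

add 7: [7] sum 7, len 1
add 8: [7, 8] sum 15, len 2
add 5: [7, 8, 5] sum 20, len 3
add 9: [7, 8, 5, 9] sum 29, len 4
add 4: [7, 8, 5, 9, 4] sum 33, len 5
add 6: [7, 8, 5, 9, 4, 6] sum 39, len 6
add 2: [7, 8, 5, 9, 4, 6, 2] sum 41, len 7
add 2: [7, 8, 5, 9, 4, 6, 2, 2] sum 43, len 8
add 3: [7, 8, 5, 9, 4, 6, 2, 2, 3] sum 46, len 9
add 6: [7, 8, 5, 9, 4, 6, 2, 2, 3, 6] sum 52, len 10
add 2: [7, 8, 5, 9, 4, 6, 2, 2, 3, 6, 2] sum 54, len 11
add 5: [8, 5, 9, 4, 6, 2, 2, 3, 6, 2, 5] sum 52, len 11
add 8: [5, 9, 4, 6, 2, 2, 3, 6, 2, 5, 8] sum 52, len 11
add 4: [5, 9, 4, 6, 2, 2, 3, 6, 2, 5, 8, 4] sum 56, len 12
add 0: [5, 9, 4, 6, 2, 2, 3, 6, 2, 5, 8, 4, 0] sum 56, len 13
add 1: [9, 4, 6, 2, 2, 3, 6, 2, 5, 8, 4, 0, 1] sum 52, len 13
add 2: [9, 4, 6, 2, 2, 3, 6, 2, 5, 8, 4, 0, 1, 2] sum 54, len 14
add 9: [4, 6, 2, 2, 3, 6, 2, 5, 8, 4, 0, 1, 2, 9] sum 54, len 14
Longest length seen: 14.

14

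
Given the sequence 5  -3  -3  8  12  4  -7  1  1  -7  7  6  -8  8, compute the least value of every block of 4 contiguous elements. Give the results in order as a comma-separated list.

Sliding a size-4 window across the 14 values:
[5, -3, -3, 8] → min -3
[-3, -3, 8, 12] → min -3
[-3, 8, 12, 4] → min -3
[8, 12, 4, -7] → min -7
[12, 4, -7, 1] → min -7
[4, -7, 1, 1] → min -7
[-7, 1, 1, -7] → min -7
[1, 1, -7, 7] → min -7
[1, -7, 7, 6] → min -7
[-7, 7, 6, -8] → min -8
[7, 6, -8, 8] → min -8

-3, -3, -3, -7, -7, -7, -7, -7, -7, -8, -8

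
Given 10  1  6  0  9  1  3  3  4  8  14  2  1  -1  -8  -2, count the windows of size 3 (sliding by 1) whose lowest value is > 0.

[10, 1, 6] → min 1  > 0 ✓
[1, 6, 0] → min 0
[6, 0, 9] → min 0
[0, 9, 1] → min 0
[9, 1, 3] → min 1  > 0 ✓
[1, 3, 3] → min 1  > 0 ✓
[3, 3, 4] → min 3  > 0 ✓
[3, 4, 8] → min 3  > 0 ✓
[4, 8, 14] → min 4  > 0 ✓
[8, 14, 2] → min 2  > 0 ✓
[14, 2, 1] → min 1  > 0 ✓
[2, 1, -1] → min -1
[1, -1, -8] → min -8
[-1, -8, -2] → min -8
8 windows satisfy the condition.

8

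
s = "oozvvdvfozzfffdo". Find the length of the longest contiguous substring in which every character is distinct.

[o] len 1
[o] len 1
[o, z] len 2
[o, z, v] len 3
[v] len 1
[v, d] len 2
[d, v] len 2
[d, v, f] len 3
[d, v, f, o] len 4
[d, v, f, o, z] len 5
[z] len 1
[z, f] len 2
[f] len 1
[f] len 1
[f, d] len 2
[f, d, o] len 3
Longest all-distinct length: 5.

5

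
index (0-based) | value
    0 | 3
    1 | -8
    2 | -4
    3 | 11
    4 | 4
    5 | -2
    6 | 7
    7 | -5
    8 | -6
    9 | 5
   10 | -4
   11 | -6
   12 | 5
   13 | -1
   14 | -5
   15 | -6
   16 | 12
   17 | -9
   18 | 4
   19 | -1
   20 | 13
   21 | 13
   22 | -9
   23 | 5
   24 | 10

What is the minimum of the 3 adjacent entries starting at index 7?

Elements at indices 7..9: -5, -6, 5
min(-5, -6, 5) = -6

-6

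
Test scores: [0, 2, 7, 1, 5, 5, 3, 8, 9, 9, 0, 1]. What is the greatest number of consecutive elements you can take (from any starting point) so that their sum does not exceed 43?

Extend to the right; shrink from the left whenever the sum exceeds 43:
→ 0: sum 0, len 1
→ 2: sum 2, len 2
→ 7: sum 9, len 3
→ 1: sum 10, len 4
→ 5: sum 15, len 5
→ 5: sum 20, len 6
→ 3: sum 23, len 7
→ 8: sum 31, len 8
→ 9: sum 40, len 9
→ 9 (dropped 0, 2, 7): sum 40, len 7
→ 0: sum 40, len 8
→ 1: sum 41, len 9
Longest length seen: 9.

9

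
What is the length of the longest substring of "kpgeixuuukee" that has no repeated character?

[k] len 1
[k, p] len 2
[k, p, g] len 3
[k, p, g, e] len 4
[k, p, g, e, i] len 5
[k, p, g, e, i, x] len 6
[k, p, g, e, i, x, u] len 7
[u] len 1
[u] len 1
[u, k] len 2
[u, k, e] len 3
[e] len 1
Longest all-distinct length: 7.

7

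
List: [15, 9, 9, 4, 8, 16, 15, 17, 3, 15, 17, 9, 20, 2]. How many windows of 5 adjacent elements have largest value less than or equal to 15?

1

15 9 9 4 8 → max 15  ≤ 15 ✓
9 9 4 8 16 → max 16
9 4 8 16 15 → max 16
4 8 16 15 17 → max 17
8 16 15 17 3 → max 17
16 15 17 3 15 → max 17
15 17 3 15 17 → max 17
17 3 15 17 9 → max 17
3 15 17 9 20 → max 20
15 17 9 20 2 → max 20
1 window satisfy the condition.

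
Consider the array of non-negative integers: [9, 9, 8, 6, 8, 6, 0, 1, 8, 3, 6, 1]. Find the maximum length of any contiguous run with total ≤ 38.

8

add 9: [9] sum 9, len 1
add 9: [9, 9] sum 18, len 2
add 8: [9, 9, 8] sum 26, len 3
add 6: [9, 9, 8, 6] sum 32, len 4
add 8: [9, 8, 6, 8] sum 31, len 4
add 6: [9, 8, 6, 8, 6] sum 37, len 5
add 0: [9, 8, 6, 8, 6, 0] sum 37, len 6
add 1: [9, 8, 6, 8, 6, 0, 1] sum 38, len 7
add 8: [8, 6, 8, 6, 0, 1, 8] sum 37, len 7
add 3: [6, 8, 6, 0, 1, 8, 3] sum 32, len 7
add 6: [6, 8, 6, 0, 1, 8, 3, 6] sum 38, len 8
add 1: [8, 6, 0, 1, 8, 3, 6, 1] sum 33, len 8
Longest length seen: 8.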